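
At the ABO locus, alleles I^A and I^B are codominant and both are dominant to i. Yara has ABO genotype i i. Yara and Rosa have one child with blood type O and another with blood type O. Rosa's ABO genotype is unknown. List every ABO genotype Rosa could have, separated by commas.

I^A i, I^B i, i i

For each candidate genotype of Rosa, check whether crossing it with i i can produce every observed child phenotype.
  I^A I^A → possible child types {A} ✗
  I^A I^B → possible child types {A, B} ✗
  I^A i → possible child types {O, A} ✓
  I^B I^B → possible child types {B} ✗
  I^B i → possible child types {O, B} ✓
  i i → possible child types {O} ✓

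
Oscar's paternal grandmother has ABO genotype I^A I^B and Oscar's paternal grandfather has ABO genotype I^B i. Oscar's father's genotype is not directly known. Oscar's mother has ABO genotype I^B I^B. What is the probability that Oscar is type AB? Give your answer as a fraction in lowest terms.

Oscar's father's ABO genotype from I^A I^B × I^B i: 1/4 I^A I^B, 1/4 I^A i, 1/4 I^B I^B, 1/4 I^B i.
Crossing each possibility with the mother I^B I^B and summing P(type AB): 1/4·1/2 + 1/4·1/2 + 1/4·0 + 1/4·0 = 1/4.

1/4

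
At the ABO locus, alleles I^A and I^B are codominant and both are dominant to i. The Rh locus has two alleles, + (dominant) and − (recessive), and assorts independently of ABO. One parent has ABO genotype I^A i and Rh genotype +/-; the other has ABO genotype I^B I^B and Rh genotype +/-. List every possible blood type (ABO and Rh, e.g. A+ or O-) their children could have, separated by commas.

Gametes from I^A i × I^B I^B give offspring ABO genotypes I^A I^B, I^B i, i.e. phenotypes B, AB.
Rh cross +/- × +/- → phenotypes Rh+, Rh-.
Combining independently: B+, B-, AB+, AB-.

B+, B-, AB+, AB-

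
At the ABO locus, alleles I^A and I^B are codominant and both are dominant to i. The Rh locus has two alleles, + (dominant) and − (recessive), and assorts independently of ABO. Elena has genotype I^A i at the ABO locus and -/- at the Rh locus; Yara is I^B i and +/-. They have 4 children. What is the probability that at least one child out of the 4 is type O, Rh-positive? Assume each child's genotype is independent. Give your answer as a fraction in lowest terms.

ABO cross I^A i × I^B i → 1/4 O, 1/4 A, 1/4 B, 1/4 AB.
Rh cross -/- × +/- → 1/2 Rh+, 1/2 Rh-; so P(type O, Rh-positive) = 1/4 × 1/2 = 1/8 per child.
P(none) = (7/8)^4 = 2401/4096; P(at least one) = 1 − 2401/4096 = 1695/4096.

1695/4096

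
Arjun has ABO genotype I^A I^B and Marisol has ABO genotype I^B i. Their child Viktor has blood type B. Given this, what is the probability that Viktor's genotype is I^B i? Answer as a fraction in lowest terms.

Cross I^A I^B × I^B i → 1/4 I^A I^B, 1/4 I^A i, 1/4 I^B I^B, 1/4 I^B i.
Type-B genotypes among offspring: I^B I^B (1/4), I^B i (1/4); total 1/2.
P(I^B i | type B) = (1/4) / (1/2) = 1/2.

1/2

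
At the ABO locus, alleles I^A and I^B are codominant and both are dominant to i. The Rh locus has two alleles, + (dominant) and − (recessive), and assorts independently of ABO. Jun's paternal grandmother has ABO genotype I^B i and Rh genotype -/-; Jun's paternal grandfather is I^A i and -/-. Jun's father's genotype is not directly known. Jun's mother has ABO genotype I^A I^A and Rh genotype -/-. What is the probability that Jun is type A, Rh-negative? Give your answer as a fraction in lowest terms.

Jun's father's ABO genotype from I^B i × I^A i: 1/4 I^A I^B, 1/4 I^A i, 1/4 I^B i, 1/4 i i.
Crossing each possibility with the mother I^A I^A and summing P(type A): 1/4·1/2 + 1/4·1 + 1/4·1/2 + 1/4·1 = 3/4.
Similarly for Rh via the father's Rh distribution: P(Rh-) = 1.
Independent loci: 3/4 × 1 = 3/4.

3/4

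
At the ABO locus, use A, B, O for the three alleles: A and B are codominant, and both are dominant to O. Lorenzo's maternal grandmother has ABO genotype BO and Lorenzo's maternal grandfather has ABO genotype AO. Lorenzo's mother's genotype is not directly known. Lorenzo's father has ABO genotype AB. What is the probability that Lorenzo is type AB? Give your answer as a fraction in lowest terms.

Lorenzo's mother's ABO genotype from BO × AO: 1/4 AB, 1/4 AO, 1/4 BO, 1/4 OO.
Crossing each possibility with the father AB and summing P(type AB): 1/4·1/2 + 1/4·1/4 + 1/4·1/4 + 1/4·0 = 1/4.

1/4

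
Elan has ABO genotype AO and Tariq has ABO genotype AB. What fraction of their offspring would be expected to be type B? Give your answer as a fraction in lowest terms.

1/4

ABO cross AO × AB → offspring phenotypes: 1/2 A, 1/4 B, 1/4 AB.
So P(type B) = 1/4.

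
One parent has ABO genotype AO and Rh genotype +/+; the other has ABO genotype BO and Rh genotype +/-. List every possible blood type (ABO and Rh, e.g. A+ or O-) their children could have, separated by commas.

Gametes from AO × BO give offspring ABO genotypes AB, AO, BO, OO, i.e. phenotypes O, A, B, AB.
Rh cross +/+ × +/- → phenotypes Rh+.
Combining independently: O+, A+, B+, AB+.

O+, A+, B+, AB+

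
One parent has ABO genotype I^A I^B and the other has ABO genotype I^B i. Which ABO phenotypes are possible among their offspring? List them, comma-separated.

Gametes from I^A I^B × I^B i give offspring ABO genotypes I^A I^B, I^A i, I^B I^B, I^B i, i.e. phenotypes A, B, AB.

A, B, AB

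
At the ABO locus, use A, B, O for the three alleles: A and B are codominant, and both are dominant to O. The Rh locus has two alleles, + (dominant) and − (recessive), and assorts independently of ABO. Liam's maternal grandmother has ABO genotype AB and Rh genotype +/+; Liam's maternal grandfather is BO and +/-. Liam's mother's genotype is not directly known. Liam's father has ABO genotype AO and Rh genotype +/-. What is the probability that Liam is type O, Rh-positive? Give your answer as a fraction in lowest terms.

Liam's mother's ABO genotype from AB × BO: 1/4 AB, 1/4 AO, 1/4 BB, 1/4 BO.
Crossing each possibility with the father AO and summing P(type O): 1/4·0 + 1/4·1/4 + 1/4·0 + 1/4·1/4 = 1/8.
Similarly for Rh via the mother's Rh distribution: P(Rh+) = 7/8.
Independent loci: 1/8 × 7/8 = 7/64.

7/64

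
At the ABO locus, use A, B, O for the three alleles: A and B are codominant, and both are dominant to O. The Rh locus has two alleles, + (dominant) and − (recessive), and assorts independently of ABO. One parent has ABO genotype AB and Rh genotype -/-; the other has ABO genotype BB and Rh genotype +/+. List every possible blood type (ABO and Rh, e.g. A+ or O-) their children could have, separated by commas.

Gametes from AB × BB give offspring ABO genotypes AB, BB, i.e. phenotypes B, AB.
Rh cross -/- × +/+ → phenotypes Rh+.
Combining independently: B+, AB+.

B+, AB+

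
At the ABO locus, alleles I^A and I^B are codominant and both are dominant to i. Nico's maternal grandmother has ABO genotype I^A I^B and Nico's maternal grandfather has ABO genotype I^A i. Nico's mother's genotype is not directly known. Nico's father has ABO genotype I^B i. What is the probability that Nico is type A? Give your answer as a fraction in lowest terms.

Nico's mother's ABO genotype from I^A I^B × I^A i: 1/4 I^A I^A, 1/4 I^A I^B, 1/4 I^A i, 1/4 I^B i.
Crossing each possibility with the father I^B i and summing P(type A): 1/4·1/2 + 1/4·1/4 + 1/4·1/4 + 1/4·0 = 1/4.

1/4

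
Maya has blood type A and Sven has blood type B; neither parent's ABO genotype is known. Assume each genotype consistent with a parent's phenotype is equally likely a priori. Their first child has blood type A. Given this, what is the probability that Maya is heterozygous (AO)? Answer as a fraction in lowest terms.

Possible genotypes: Maya ∈ {AA, AO}; Sven ∈ {BB, BO}.
Weight each parental genotype pair by prior × P(type-A child):
  AA × BO: posterior weight 2/3.
  AO × BO: posterior weight 1/3.
Sum the posterior weight over pairs where Maya is AO: 1/3.

1/3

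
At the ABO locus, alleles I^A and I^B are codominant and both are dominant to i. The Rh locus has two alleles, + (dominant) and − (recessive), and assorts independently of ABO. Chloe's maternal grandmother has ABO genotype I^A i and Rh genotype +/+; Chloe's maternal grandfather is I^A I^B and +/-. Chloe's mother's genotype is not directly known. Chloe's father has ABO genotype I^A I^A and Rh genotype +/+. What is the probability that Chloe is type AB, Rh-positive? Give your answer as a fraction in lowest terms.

1/4

Chloe's mother's ABO genotype from I^A i × I^A I^B: 1/4 I^A I^A, 1/4 I^A I^B, 1/4 I^A i, 1/4 I^B i.
Crossing each possibility with the father I^A I^A and summing P(type AB): 1/4·0 + 1/4·1/2 + 1/4·0 + 1/4·1/2 = 1/4.
Similarly for Rh via the mother's Rh distribution: P(Rh+) = 1.
Independent loci: 1/4 × 1 = 1/4.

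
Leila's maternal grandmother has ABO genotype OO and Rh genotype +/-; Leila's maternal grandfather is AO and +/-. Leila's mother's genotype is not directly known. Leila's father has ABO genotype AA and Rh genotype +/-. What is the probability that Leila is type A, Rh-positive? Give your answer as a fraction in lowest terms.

Leila's mother's ABO genotype from OO × AO: 1/2 AO, 1/2 OO.
Crossing each possibility with the father AA and summing P(type A): 1/2·1 + 1/2·1 = 1.
Similarly for Rh via the mother's Rh distribution: P(Rh+) = 3/4.
Independent loci: 1 × 3/4 = 3/4.

3/4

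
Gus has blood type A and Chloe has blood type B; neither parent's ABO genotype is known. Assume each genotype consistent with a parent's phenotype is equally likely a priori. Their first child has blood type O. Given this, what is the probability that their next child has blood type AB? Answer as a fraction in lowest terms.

1/4

Possible genotypes: Gus ∈ {I^A I^A, I^A i}; Chloe ∈ {I^B I^B, I^B i}.
Weight each parental genotype pair by prior × P(type-O child):
  I^A i × I^B i: posterior weight 1; P(next child type AB) = 1/4.
Weighted sum = 1/4.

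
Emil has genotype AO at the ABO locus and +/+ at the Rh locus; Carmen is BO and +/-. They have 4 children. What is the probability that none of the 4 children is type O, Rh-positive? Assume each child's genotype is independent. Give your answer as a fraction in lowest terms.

ABO cross AO × BO → 1/4 O, 1/4 A, 1/4 B, 1/4 AB.
Rh cross +/+ × +/- → 1 Rh+; so P(type O, Rh-positive) = 1/4 × 1 = 1/4 per child.
P(not type O, Rh-positive) = 3/4 for one child; (3/4)^4 = 81/256.

81/256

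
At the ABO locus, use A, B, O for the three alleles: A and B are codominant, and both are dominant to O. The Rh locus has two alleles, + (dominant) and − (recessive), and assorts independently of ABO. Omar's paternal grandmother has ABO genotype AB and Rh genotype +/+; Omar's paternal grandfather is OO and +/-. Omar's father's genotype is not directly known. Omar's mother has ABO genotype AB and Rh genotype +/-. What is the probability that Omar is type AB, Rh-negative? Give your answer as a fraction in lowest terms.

1/32

Omar's father's ABO genotype from AB × OO: 1/2 AO, 1/2 BO.
Crossing each possibility with the mother AB and summing P(type AB): 1/2·1/4 + 1/2·1/4 = 1/4.
Similarly for Rh via the father's Rh distribution: P(Rh-) = 1/8.
Independent loci: 1/4 × 1/8 = 1/32.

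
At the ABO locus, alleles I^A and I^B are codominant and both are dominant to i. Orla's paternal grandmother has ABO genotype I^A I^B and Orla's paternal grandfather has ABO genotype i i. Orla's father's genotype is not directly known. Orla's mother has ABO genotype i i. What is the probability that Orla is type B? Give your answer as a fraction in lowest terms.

Orla's father's ABO genotype from I^A I^B × i i: 1/2 I^A i, 1/2 I^B i.
Crossing each possibility with the mother i i and summing P(type B): 1/2·0 + 1/2·1/2 = 1/4.

1/4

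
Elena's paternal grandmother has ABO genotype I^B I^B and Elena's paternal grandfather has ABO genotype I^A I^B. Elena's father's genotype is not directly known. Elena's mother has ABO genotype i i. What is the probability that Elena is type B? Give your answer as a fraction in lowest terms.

3/4

Elena's father's ABO genotype from I^B I^B × I^A I^B: 1/2 I^A I^B, 1/2 I^B I^B.
Crossing each possibility with the mother i i and summing P(type B): 1/2·1/2 + 1/2·1 = 3/4.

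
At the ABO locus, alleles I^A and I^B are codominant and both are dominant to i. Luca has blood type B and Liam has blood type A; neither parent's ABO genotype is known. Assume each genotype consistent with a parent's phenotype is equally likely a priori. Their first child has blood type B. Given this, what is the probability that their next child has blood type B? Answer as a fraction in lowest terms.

Possible genotypes: Luca ∈ {I^B I^B, I^B i}; Liam ∈ {I^A I^A, I^A i}.
Weight each parental genotype pair by prior × P(type-B child):
  I^B I^B × I^A i: posterior weight 2/3; P(next child type B) = 1/2.
  I^B i × I^A i: posterior weight 1/3; P(next child type B) = 1/4.
Weighted sum = 5/12.

5/12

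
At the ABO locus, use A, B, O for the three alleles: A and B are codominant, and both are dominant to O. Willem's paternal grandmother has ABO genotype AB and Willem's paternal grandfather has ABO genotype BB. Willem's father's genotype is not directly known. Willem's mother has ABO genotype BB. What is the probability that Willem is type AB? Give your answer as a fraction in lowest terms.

Willem's father's ABO genotype from AB × BB: 1/2 AB, 1/2 BB.
Crossing each possibility with the mother BB and summing P(type AB): 1/2·1/2 + 1/2·0 = 1/4.

1/4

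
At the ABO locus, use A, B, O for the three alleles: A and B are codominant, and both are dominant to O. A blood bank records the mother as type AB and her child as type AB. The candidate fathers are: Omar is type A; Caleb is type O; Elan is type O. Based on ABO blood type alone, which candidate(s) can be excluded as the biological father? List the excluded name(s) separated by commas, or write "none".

Caleb, Elan

A candidate is excluded only if no genotype consistent with his phenotype could produce a type AB child with a type AB mother.
Caleb (type O): no genotype consistent with that phenotype can produce a type-AB child with a type-AB mother.
Elan (type O): no genotype consistent with that phenotype can produce a type-AB child with a type-AB mother.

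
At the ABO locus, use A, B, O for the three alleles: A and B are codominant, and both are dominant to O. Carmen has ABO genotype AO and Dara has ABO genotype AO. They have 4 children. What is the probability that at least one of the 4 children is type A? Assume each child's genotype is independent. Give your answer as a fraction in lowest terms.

255/256

ABO cross AO × AO → 1/4 O, 3/4 A.
So P(type A) = 3/4 per child.
P(none) = (1/4)^4 = 1/256; P(at least one) = 1 − 1/256 = 255/256.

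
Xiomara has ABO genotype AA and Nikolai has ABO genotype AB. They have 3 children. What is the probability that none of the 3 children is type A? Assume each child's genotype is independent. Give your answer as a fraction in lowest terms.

ABO cross AA × AB → 1/2 A, 1/2 AB.
So P(type A) = 1/2 per child.
P(not type A) = 1/2 for one child; (1/2)^3 = 1/8.

1/8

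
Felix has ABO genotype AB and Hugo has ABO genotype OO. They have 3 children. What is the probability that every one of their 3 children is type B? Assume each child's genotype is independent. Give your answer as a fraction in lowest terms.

1/8

ABO cross AB × OO → 1/2 A, 1/2 B.
So P(type B) = 1/2 per child.
All 3 independent: (1/2)^3 = 1/8.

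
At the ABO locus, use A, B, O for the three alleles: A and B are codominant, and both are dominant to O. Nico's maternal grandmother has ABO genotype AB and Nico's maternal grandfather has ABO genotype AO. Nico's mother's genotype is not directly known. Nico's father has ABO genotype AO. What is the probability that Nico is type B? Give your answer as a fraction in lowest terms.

Nico's mother's ABO genotype from AB × AO: 1/4 AA, 1/4 AB, 1/4 AO, 1/4 BO.
Crossing each possibility with the father AO and summing P(type B): 1/4·0 + 1/4·1/4 + 1/4·0 + 1/4·1/4 = 1/8.

1/8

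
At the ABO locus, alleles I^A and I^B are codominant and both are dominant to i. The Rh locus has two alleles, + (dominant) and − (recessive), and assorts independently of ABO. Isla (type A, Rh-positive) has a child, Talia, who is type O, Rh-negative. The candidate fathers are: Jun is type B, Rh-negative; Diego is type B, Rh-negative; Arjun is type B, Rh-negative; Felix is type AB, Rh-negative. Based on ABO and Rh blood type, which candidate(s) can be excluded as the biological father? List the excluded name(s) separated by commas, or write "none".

A candidate is excluded only if no genotype consistent with his phenotype could produce a type O, Rh-negative child with a type A, Rh-positive mother.
Felix (type AB, Rh-): no genotype consistent with that phenotype can produce a type-O Rh- child with a type-A mother.

Felix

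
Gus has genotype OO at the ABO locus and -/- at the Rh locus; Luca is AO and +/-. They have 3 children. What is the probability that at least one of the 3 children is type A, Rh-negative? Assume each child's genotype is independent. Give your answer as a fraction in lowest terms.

ABO cross OO × AO → 1/2 O, 1/2 A.
Rh cross -/- × +/- → 1/2 Rh+, 1/2 Rh-; so P(type A, Rh-negative) = 1/2 × 1/2 = 1/4 per child.
P(none) = (3/4)^3 = 27/64; P(at least one) = 1 − 27/64 = 37/64.

37/64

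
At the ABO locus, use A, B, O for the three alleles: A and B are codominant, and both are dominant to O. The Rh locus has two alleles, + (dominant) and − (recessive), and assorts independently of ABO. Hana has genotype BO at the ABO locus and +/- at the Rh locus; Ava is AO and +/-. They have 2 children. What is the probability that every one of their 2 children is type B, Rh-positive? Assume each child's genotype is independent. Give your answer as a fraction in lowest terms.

ABO cross BO × AO → 1/4 O, 1/4 A, 1/4 B, 1/4 AB.
Rh cross +/- × +/- → 3/4 Rh+, 1/4 Rh-; so P(type B, Rh-positive) = 1/4 × 3/4 = 3/16 per child.
All 2 independent: (3/16)^2 = 9/256.

9/256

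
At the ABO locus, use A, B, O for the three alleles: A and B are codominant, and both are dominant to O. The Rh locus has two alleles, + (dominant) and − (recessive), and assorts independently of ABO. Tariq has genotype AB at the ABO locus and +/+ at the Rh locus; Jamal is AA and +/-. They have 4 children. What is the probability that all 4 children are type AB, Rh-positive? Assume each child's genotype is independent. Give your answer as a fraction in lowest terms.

ABO cross AB × AA → 1/2 A, 1/2 AB.
Rh cross +/+ × +/- → 1 Rh+; so P(type AB, Rh-positive) = 1/2 × 1 = 1/2 per child.
All 4 independent: (1/2)^4 = 1/16.

1/16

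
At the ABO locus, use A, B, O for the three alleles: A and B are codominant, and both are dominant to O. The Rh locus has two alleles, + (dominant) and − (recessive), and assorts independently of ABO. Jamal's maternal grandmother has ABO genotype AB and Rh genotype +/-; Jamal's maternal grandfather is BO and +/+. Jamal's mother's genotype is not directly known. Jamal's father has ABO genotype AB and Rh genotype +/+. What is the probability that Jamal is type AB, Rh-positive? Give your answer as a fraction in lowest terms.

Jamal's mother's ABO genotype from AB × BO: 1/4 AB, 1/4 AO, 1/4 BB, 1/4 BO.
Crossing each possibility with the father AB and summing P(type AB): 1/4·1/2 + 1/4·1/4 + 1/4·1/2 + 1/4·1/4 = 3/8.
Similarly for Rh via the mother's Rh distribution: P(Rh+) = 1.
Independent loci: 3/8 × 1 = 3/8.

3/8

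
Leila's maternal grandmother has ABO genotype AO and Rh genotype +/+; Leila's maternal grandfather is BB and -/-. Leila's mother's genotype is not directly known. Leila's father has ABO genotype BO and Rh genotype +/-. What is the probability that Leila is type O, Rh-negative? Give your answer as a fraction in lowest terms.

1/32

Leila's mother's ABO genotype from AO × BB: 1/2 AB, 1/2 BO.
Crossing each possibility with the father BO and summing P(type O): 1/2·0 + 1/2·1/4 = 1/8.
Similarly for Rh via the mother's Rh distribution: P(Rh-) = 1/4.
Independent loci: 1/8 × 1/4 = 1/32.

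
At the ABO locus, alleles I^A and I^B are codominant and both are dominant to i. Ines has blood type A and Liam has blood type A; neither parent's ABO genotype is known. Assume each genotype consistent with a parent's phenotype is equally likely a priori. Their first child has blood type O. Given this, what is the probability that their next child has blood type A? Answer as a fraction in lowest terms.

Possible genotypes: Ines ∈ {I^A I^A, I^A i}; Liam ∈ {I^A I^A, I^A i}.
Weight each parental genotype pair by prior × P(type-O child):
  I^A i × I^A i: posterior weight 1; P(next child type A) = 3/4.
Weighted sum = 3/4.

3/4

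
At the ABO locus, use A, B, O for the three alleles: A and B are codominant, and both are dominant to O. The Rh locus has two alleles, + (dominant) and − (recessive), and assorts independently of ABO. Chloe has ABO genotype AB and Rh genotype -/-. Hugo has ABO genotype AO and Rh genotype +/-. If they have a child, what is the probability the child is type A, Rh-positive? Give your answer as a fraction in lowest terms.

1/4

ABO cross AB × AO → offspring phenotypes: 1/2 A, 1/4 B, 1/4 AB.
Rh cross -/- × +/- → 1/2 Rh+, 1/2 Rh-.
Independent loci: P(type A, Rh-positive) = 1/2 × 1/2 = 1/4.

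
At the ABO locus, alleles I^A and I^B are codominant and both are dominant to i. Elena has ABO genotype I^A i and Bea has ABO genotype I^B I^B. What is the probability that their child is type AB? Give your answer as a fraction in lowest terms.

1/2

ABO cross I^A i × I^B I^B → offspring phenotypes: 1/2 B, 1/2 AB.
So P(type AB) = 1/2.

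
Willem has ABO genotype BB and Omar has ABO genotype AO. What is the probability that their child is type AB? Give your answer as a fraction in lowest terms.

1/2

ABO cross BB × AO → offspring phenotypes: 1/2 B, 1/2 AB.
So P(type AB) = 1/2.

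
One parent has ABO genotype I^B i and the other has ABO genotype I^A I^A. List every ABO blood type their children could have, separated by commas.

Gametes from I^B i × I^A I^A give offspring ABO genotypes I^A I^B, I^A i, i.e. phenotypes A, AB.

A, AB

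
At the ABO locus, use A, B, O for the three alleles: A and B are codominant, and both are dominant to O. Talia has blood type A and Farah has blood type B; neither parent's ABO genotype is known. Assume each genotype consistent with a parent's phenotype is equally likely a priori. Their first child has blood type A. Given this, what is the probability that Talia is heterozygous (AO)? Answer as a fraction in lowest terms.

Possible genotypes: Talia ∈ {AA, AO}; Farah ∈ {BB, BO}.
Weight each parental genotype pair by prior × P(type-A child):
  AA × BO: posterior weight 2/3.
  AO × BO: posterior weight 1/3.
Sum the posterior weight over pairs where Talia is AO: 1/3.

1/3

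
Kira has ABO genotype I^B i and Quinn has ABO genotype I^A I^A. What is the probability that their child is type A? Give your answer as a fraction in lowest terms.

1/2

ABO cross I^B i × I^A I^A → offspring phenotypes: 1/2 A, 1/2 AB.
So P(type A) = 1/2.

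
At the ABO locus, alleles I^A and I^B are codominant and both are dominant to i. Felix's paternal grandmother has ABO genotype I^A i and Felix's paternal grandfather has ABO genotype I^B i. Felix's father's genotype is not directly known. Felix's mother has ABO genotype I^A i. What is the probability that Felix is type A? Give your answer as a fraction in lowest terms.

1/2

Felix's father's ABO genotype from I^A i × I^B i: 1/4 I^A I^B, 1/4 I^A i, 1/4 I^B i, 1/4 i i.
Crossing each possibility with the mother I^A i and summing P(type A): 1/4·1/2 + 1/4·3/4 + 1/4·1/4 + 1/4·1/2 = 1/2.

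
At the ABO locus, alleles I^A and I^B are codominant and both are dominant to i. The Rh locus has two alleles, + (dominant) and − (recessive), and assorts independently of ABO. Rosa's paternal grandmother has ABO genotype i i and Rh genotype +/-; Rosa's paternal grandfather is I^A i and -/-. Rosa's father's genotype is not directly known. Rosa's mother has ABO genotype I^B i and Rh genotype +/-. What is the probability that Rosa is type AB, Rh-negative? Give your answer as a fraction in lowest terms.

3/64

Rosa's father's ABO genotype from i i × I^A i: 1/2 I^A i, 1/2 i i.
Crossing each possibility with the mother I^B i and summing P(type AB): 1/2·1/4 + 1/2·0 = 1/8.
Similarly for Rh via the father's Rh distribution: P(Rh-) = 3/8.
Independent loci: 1/8 × 3/8 = 3/64.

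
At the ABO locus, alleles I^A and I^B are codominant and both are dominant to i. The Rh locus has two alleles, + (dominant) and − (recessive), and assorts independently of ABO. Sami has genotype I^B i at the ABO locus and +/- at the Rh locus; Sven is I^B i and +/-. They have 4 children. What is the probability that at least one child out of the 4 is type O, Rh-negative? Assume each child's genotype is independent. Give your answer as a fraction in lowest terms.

14911/65536

ABO cross I^B i × I^B i → 1/4 O, 3/4 B.
Rh cross +/- × +/- → 3/4 Rh+, 1/4 Rh-; so P(type O, Rh-negative) = 1/4 × 1/4 = 1/16 per child.
P(none) = (15/16)^4 = 50625/65536; P(at least one) = 1 − 50625/65536 = 14911/65536.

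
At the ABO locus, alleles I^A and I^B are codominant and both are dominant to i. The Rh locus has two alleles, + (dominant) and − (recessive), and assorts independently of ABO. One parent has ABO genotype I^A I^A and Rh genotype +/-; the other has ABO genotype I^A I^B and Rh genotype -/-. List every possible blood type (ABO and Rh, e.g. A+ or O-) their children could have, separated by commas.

Gametes from I^A I^A × I^A I^B give offspring ABO genotypes I^A I^A, I^A I^B, i.e. phenotypes A, AB.
Rh cross +/- × -/- → phenotypes Rh+, Rh-.
Combining independently: A+, A-, AB+, AB-.

A+, A-, AB+, AB-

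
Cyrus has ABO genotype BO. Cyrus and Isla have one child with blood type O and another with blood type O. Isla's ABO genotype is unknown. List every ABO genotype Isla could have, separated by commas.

AO, BO, OO

For each candidate genotype of Isla, check whether crossing it with BO can produce every observed child phenotype.
  AA → possible child types {A, AB} ✗
  AB → possible child types {A, B, AB} ✗
  AO → possible child types {O, A, B, AB} ✓
  BB → possible child types {B} ✗
  BO → possible child types {O, B} ✓
  OO → possible child types {O, B} ✓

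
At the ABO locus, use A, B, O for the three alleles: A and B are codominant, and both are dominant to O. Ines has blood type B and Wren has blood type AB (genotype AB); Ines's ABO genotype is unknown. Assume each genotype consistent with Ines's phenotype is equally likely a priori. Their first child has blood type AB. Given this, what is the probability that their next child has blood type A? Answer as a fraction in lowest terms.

1/12

Possible genotypes: Ines ∈ {BB, BO}; Wren ∈ {AB}.
Weight each parental genotype pair by prior × P(type-AB child):
  BB × AB: posterior weight 2/3; P(next child type A) = 0.
  BO × AB: posterior weight 1/3; P(next child type A) = 1/4.
Weighted sum = 1/12.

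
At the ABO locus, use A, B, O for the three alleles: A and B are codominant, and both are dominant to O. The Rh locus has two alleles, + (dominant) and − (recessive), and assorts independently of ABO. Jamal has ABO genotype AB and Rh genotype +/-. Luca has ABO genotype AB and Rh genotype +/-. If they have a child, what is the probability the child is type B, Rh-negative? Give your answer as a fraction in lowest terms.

ABO cross AB × AB → offspring phenotypes: 1/4 A, 1/4 B, 1/2 AB.
Rh cross +/- × +/- → 3/4 Rh+, 1/4 Rh-.
Independent loci: P(type B, Rh-negative) = 1/4 × 1/4 = 1/16.

1/16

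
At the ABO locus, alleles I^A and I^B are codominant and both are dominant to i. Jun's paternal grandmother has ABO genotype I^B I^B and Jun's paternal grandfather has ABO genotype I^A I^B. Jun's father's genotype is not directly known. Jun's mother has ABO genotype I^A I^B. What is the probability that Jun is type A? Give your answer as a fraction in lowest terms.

Jun's father's ABO genotype from I^B I^B × I^A I^B: 1/2 I^A I^B, 1/2 I^B I^B.
Crossing each possibility with the mother I^A I^B and summing P(type A): 1/2·1/4 + 1/2·0 = 1/8.

1/8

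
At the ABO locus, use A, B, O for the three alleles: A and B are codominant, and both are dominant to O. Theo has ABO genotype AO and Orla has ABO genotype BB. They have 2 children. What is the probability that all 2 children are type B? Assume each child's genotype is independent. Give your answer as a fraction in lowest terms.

1/4

ABO cross AO × BB → 1/2 B, 1/2 AB.
So P(type B) = 1/2 per child.
All 2 independent: (1/2)^2 = 1/4.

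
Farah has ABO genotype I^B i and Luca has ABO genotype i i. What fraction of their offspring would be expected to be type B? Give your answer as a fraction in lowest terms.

1/2

ABO cross I^B i × i i → offspring phenotypes: 1/2 O, 1/2 B.
So P(type B) = 1/2.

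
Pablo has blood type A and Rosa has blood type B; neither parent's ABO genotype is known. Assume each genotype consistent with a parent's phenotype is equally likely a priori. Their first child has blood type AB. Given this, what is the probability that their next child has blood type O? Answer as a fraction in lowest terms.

1/36

Possible genotypes: Pablo ∈ {I^A I^A, I^A i}; Rosa ∈ {I^B I^B, I^B i}.
Weight each parental genotype pair by prior × P(type-AB child):
  I^A I^A × I^B I^B: posterior weight 4/9; P(next child type O) = 0.
  I^A I^A × I^B i: posterior weight 2/9; P(next child type O) = 0.
  I^A i × I^B I^B: posterior weight 2/9; P(next child type O) = 0.
  I^A i × I^B i: posterior weight 1/9; P(next child type O) = 1/4.
Weighted sum = 1/36.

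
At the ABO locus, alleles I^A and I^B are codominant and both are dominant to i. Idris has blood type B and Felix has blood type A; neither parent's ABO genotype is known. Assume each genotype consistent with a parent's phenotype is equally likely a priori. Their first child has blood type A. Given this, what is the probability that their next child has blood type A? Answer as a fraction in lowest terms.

Possible genotypes: Idris ∈ {I^B I^B, I^B i}; Felix ∈ {I^A I^A, I^A i}.
Weight each parental genotype pair by prior × P(type-A child):
  I^B i × I^A I^A: posterior weight 2/3; P(next child type A) = 1/2.
  I^B i × I^A i: posterior weight 1/3; P(next child type A) = 1/4.
Weighted sum = 5/12.

5/12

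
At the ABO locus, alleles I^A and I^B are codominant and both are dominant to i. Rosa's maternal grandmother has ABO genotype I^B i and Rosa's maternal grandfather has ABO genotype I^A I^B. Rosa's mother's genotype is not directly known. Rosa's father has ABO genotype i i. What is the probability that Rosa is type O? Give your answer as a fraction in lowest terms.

Rosa's mother's ABO genotype from I^B i × I^A I^B: 1/4 I^A I^B, 1/4 I^A i, 1/4 I^B I^B, 1/4 I^B i.
Crossing each possibility with the father i i and summing P(type O): 1/4·0 + 1/4·1/2 + 1/4·0 + 1/4·1/2 = 1/4.

1/4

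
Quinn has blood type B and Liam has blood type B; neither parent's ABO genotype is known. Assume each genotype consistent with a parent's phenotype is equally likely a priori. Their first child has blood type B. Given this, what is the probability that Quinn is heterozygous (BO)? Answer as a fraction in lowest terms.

Possible genotypes: Quinn ∈ {BB, BO}; Liam ∈ {BB, BO}.
Weight each parental genotype pair by prior × P(type-B child):
  BB × BB: posterior weight 4/15.
  BB × BO: posterior weight 4/15.
  BO × BB: posterior weight 4/15.
  BO × BO: posterior weight 1/5.
Sum the posterior weight over pairs where Quinn is BO: 7/15.

7/15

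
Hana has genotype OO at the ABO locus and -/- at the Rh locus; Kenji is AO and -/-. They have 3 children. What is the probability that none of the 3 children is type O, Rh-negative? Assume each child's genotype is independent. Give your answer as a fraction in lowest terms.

1/8

ABO cross OO × AO → 1/2 O, 1/2 A.
Rh cross -/- × -/- → 1 Rh-; so P(type O, Rh-negative) = 1/2 × 1 = 1/2 per child.
P(not type O, Rh-negative) = 1/2 for one child; (1/2)^3 = 1/8.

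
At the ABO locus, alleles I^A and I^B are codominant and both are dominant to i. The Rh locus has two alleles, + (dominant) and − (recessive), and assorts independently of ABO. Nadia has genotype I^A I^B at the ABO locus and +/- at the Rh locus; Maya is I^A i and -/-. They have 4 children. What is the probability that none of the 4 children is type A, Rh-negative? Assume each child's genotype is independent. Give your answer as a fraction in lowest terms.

ABO cross I^A I^B × I^A i → 1/2 A, 1/4 B, 1/4 AB.
Rh cross +/- × -/- → 1/2 Rh+, 1/2 Rh-; so P(type A, Rh-negative) = 1/2 × 1/2 = 1/4 per child.
P(not type A, Rh-negative) = 3/4 for one child; (3/4)^4 = 81/256.

81/256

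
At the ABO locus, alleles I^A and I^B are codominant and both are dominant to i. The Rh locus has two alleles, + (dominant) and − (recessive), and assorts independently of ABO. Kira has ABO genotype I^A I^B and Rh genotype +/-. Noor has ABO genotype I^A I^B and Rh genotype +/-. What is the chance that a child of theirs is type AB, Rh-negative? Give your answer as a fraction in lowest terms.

1/8

ABO cross I^A I^B × I^A I^B → offspring phenotypes: 1/4 A, 1/4 B, 1/2 AB.
Rh cross +/- × +/- → 3/4 Rh+, 1/4 Rh-.
Independent loci: P(type AB, Rh-negative) = 1/2 × 1/4 = 1/8.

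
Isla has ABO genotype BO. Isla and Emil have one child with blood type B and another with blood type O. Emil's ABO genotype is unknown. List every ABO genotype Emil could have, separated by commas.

For each candidate genotype of Emil, check whether crossing it with BO can produce every observed child phenotype.
  AA → possible child types {A, AB} ✗
  AB → possible child types {A, B, AB} ✗
  AO → possible child types {O, A, B, AB} ✓
  BB → possible child types {B} ✗
  BO → possible child types {O, B} ✓
  OO → possible child types {O, B} ✓

AO, BO, OO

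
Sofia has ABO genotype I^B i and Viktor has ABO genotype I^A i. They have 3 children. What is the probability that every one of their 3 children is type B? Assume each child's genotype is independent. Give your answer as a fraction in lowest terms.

1/64

ABO cross I^B i × I^A i → 1/4 O, 1/4 A, 1/4 B, 1/4 AB.
So P(type B) = 1/4 per child.
All 3 independent: (1/4)^3 = 1/64.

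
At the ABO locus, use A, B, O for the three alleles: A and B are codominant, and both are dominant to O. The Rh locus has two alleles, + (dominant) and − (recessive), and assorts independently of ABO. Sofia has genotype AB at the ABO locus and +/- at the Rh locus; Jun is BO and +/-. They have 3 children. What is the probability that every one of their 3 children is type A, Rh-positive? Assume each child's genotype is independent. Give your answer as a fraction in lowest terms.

ABO cross AB × BO → 1/4 A, 1/2 B, 1/4 AB.
Rh cross +/- × +/- → 3/4 Rh+, 1/4 Rh-; so P(type A, Rh-positive) = 1/4 × 3/4 = 3/16 per child.
All 3 independent: (3/16)^3 = 27/4096.

27/4096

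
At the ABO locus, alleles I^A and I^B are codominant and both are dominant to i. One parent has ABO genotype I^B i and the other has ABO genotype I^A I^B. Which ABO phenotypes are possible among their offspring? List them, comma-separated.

Gametes from I^B i × I^A I^B give offspring ABO genotypes I^A I^B, I^A i, I^B I^B, I^B i, i.e. phenotypes A, B, AB.

A, B, AB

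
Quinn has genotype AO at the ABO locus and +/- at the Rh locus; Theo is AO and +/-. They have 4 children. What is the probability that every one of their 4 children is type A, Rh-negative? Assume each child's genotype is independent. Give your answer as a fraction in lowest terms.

81/65536

ABO cross AO × AO → 1/4 O, 3/4 A.
Rh cross +/- × +/- → 3/4 Rh+, 1/4 Rh-; so P(type A, Rh-negative) = 3/4 × 1/4 = 3/16 per child.
All 4 independent: (3/16)^4 = 81/65536.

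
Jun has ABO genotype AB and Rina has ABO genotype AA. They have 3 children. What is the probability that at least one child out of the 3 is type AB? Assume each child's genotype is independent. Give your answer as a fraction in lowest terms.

ABO cross AB × AA → 1/2 A, 1/2 AB.
So P(type AB) = 1/2 per child.
P(none) = (1/2)^3 = 1/8; P(at least one) = 1 − 1/8 = 7/8.

7/8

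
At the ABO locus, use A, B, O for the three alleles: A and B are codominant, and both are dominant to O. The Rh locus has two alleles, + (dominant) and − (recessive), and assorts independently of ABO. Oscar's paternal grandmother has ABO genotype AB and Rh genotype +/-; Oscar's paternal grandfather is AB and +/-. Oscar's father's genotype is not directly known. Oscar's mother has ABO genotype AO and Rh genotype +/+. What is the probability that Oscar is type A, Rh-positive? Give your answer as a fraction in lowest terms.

Oscar's father's ABO genotype from AB × AB: 1/4 AA, 1/2 AB, 1/4 BB.
Crossing each possibility with the mother AO and summing P(type A): 1/4·1 + 1/2·1/2 + 1/4·0 = 1/2.
Similarly for Rh via the father's Rh distribution: P(Rh+) = 1.
Independent loci: 1/2 × 1 = 1/2.

1/2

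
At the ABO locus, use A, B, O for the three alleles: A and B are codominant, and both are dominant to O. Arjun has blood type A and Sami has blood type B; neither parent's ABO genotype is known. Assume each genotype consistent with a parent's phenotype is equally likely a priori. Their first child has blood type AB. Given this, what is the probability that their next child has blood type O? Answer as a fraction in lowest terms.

1/36

Possible genotypes: Arjun ∈ {AA, AO}; Sami ∈ {BB, BO}.
Weight each parental genotype pair by prior × P(type-AB child):
  AA × BB: posterior weight 4/9; P(next child type O) = 0.
  AA × BO: posterior weight 2/9; P(next child type O) = 0.
  AO × BB: posterior weight 2/9; P(next child type O) = 0.
  AO × BO: posterior weight 1/9; P(next child type O) = 1/4.
Weighted sum = 1/36.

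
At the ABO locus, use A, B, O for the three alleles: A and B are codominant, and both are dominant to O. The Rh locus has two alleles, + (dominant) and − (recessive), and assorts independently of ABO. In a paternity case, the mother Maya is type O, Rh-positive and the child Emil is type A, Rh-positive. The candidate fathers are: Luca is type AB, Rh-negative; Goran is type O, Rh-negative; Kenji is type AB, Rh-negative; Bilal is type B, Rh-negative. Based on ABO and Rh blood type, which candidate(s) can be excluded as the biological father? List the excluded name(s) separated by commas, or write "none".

A candidate is excluded only if no genotype consistent with his phenotype could produce a type A, Rh-positive child with a type O, Rh-positive mother.
Goran (type O, Rh-): no genotype consistent with that phenotype can produce a type-A Rh+ child with a type-O mother.
Bilal (type B, Rh-): no genotype consistent with that phenotype can produce a type-A Rh+ child with a type-O mother.

Goran, Bilal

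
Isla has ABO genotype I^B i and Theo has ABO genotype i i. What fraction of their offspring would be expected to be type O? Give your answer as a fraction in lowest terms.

1/2

ABO cross I^B i × i i → offspring phenotypes: 1/2 O, 1/2 B.
So P(type O) = 1/2.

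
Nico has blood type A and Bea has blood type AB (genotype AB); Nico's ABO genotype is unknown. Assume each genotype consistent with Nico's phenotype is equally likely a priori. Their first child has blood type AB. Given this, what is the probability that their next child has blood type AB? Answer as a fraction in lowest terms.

Possible genotypes: Nico ∈ {AA, AO}; Bea ∈ {AB}.
Weight each parental genotype pair by prior × P(type-AB child):
  AA × AB: posterior weight 2/3; P(next child type AB) = 1/2.
  AO × AB: posterior weight 1/3; P(next child type AB) = 1/4.
Weighted sum = 5/12.

5/12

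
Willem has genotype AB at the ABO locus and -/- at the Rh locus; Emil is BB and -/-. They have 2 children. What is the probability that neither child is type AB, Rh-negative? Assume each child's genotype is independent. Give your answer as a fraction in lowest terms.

ABO cross AB × BB → 1/2 B, 1/2 AB.
Rh cross -/- × -/- → 1 Rh-; so P(type AB, Rh-negative) = 1/2 × 1 = 1/2 per child.
P(not type AB, Rh-negative) = 1/2 for one child; (1/2)^2 = 1/4.

1/4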